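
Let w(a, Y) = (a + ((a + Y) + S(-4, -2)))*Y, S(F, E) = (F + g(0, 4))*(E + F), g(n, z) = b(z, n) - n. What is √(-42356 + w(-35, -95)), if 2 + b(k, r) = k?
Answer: I*√27821 ≈ 166.8*I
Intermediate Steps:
b(k, r) = -2 + k
g(n, z) = -2 + z - n (g(n, z) = (-2 + z) - n = -2 + z - n)
S(F, E) = (2 + F)*(E + F) (S(F, E) = (F + (-2 + 4 - 1*0))*(E + F) = (F + (-2 + 4 + 0))*(E + F) = (F + 2)*(E + F) = (2 + F)*(E + F))
w(a, Y) = Y*(12 + Y + 2*a) (w(a, Y) = (a + ((a + Y) + ((-4)² + 2*(-2) + 2*(-4) - 2*(-4))))*Y = (a + ((Y + a) + (16 - 4 - 8 + 8)))*Y = (a + ((Y + a) + 12))*Y = (a + (12 + Y + a))*Y = (12 + Y + 2*a)*Y = Y*(12 + Y + 2*a))
√(-42356 + w(-35, -95)) = √(-42356 - 95*(12 - 95 + 2*(-35))) = √(-42356 - 95*(12 - 95 - 70)) = √(-42356 - 95*(-153)) = √(-42356 + 14535) = √(-27821) = I*√27821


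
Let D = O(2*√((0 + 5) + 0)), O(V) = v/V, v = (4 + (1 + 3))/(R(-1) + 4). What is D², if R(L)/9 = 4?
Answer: 1/500 ≈ 0.0020000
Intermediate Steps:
R(L) = 36 (R(L) = 9*4 = 36)
v = ⅕ (v = (4 + (1 + 3))/(36 + 4) = (4 + 4)/40 = 8*(1/40) = ⅕ ≈ 0.20000)
O(V) = 1/(5*V)
D = √5/50 (D = 1/(5*((2*√((0 + 5) + 0)))) = 1/(5*((2*√(5 + 0)))) = 1/(5*((2*√5))) = (√5/10)/5 = √5/50 ≈ 0.044721)
D² = (√5/50)² = 1/500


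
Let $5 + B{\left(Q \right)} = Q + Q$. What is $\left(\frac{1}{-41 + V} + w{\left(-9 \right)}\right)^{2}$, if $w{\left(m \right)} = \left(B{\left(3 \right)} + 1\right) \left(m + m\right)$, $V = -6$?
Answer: $\frac{2866249}{2209} \approx 1297.5$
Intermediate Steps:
$B{\left(Q \right)} = -5 + 2 Q$ ($B{\left(Q \right)} = -5 + \left(Q + Q\right) = -5 + 2 Q$)
$w{\left(m \right)} = 4 m$ ($w{\left(m \right)} = \left(\left(-5 + 2 \cdot 3\right) + 1\right) \left(m + m\right) = \left(\left(-5 + 6\right) + 1\right) 2 m = \left(1 + 1\right) 2 m = 2 \cdot 2 m = 4 m$)
$\left(\frac{1}{-41 + V} + w{\left(-9 \right)}\right)^{2} = \left(\frac{1}{-41 - 6} + 4 \left(-9\right)\right)^{2} = \left(\frac{1}{-47} - 36\right)^{2} = \left(- \frac{1}{47} - 36\right)^{2} = \left(- \frac{1693}{47}\right)^{2} = \frac{2866249}{2209}$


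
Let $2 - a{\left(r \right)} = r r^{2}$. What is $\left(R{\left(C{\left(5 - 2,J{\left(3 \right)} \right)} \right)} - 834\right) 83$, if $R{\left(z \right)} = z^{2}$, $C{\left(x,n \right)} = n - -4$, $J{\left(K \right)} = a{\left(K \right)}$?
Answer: $-32619$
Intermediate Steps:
$a{\left(r \right)} = 2 - r^{3}$ ($a{\left(r \right)} = 2 - r r^{2} = 2 - r^{3}$)
$J{\left(K \right)} = 2 - K^{3}$
$C{\left(x,n \right)} = 4 + n$ ($C{\left(x,n \right)} = n + 4 = 4 + n$)
$\left(R{\left(C{\left(5 - 2,J{\left(3 \right)} \right)} \right)} - 834\right) 83 = \left(\left(4 + \left(2 - 3^{3}\right)\right)^{2} - 834\right) 83 = \left(\left(4 + \left(2 - 27\right)\right)^{2} - 834\right) 83 = \left(\left(4 - 25\right)^{2} - 834\right) 83 = \left(\left(-21\right)^{2} - 834\right) 83 = \left(441 - 834\right) 83 = \left(-393\right) 83 = -32619$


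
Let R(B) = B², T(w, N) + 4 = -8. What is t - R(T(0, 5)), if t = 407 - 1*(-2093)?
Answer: 2356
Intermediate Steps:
T(w, N) = -12 (T(w, N) = -4 - 8 = -12)
t = 2500 (t = 407 + 2093 = 2500)
t - R(T(0, 5)) = 2500 - 1*(-12)² = 2500 - 1*144 = 2500 - 144 = 2356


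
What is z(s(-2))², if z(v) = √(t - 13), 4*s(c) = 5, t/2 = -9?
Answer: -31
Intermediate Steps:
t = -18 (t = 2*(-9) = -18)
s(c) = 5/4 (s(c) = (¼)*5 = 5/4)
z(v) = I*√31 (z(v) = √(-18 - 13) = √(-31) = I*√31)
z(s(-2))² = (I*√31)² = -31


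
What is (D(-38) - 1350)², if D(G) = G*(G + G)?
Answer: 2365444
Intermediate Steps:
D(G) = 2*G² (D(G) = G*(2*G) = 2*G²)
(D(-38) - 1350)² = (2*(-38)² - 1350)² = (2*1444 - 1350)² = (2888 - 1350)² = 1538² = 2365444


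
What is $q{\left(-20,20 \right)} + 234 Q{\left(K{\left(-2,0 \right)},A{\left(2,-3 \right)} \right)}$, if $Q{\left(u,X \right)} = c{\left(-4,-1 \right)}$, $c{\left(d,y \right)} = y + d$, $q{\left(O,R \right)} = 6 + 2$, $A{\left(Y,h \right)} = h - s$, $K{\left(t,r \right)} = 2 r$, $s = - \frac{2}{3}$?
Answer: $-1162$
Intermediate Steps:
$s = - \frac{2}{3}$ ($s = \left(-2\right) \frac{1}{3} = - \frac{2}{3} \approx -0.66667$)
$A{\left(Y,h \right)} = \frac{2}{3} + h$ ($A{\left(Y,h \right)} = h - - \frac{2}{3} = h + \frac{2}{3} = \frac{2}{3} + h$)
$q{\left(O,R \right)} = 8$
$c{\left(d,y \right)} = d + y$
$Q{\left(u,X \right)} = -5$ ($Q{\left(u,X \right)} = -4 - 1 = -5$)
$q{\left(-20,20 \right)} + 234 Q{\left(K{\left(-2,0 \right)},A{\left(2,-3 \right)} \right)} = 8 + 234 \left(-5\right) = 8 - 1170 = -1162$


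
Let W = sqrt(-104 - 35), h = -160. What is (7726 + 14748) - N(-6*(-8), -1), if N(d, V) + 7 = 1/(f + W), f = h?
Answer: 578638619/25739 + I*sqrt(139)/25739 ≈ 22481.0 + 0.00045805*I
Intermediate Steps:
f = -160
W = I*sqrt(139) (W = sqrt(-139) = I*sqrt(139) ≈ 11.79*I)
N(d, V) = -7 + 1/(-160 + I*sqrt(139))
(7726 + 14748) - N(-6*(-8), -1) = (7726 + 14748) - (-180333/25739 - I*sqrt(139)/25739) = 22474 + (180333/25739 + I*sqrt(139)/25739) = 578638619/25739 + I*sqrt(139)/25739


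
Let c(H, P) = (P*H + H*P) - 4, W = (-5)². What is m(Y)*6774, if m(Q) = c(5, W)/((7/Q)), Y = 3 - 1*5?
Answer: -3332808/7 ≈ -4.7612e+5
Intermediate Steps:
W = 25
Y = -2 (Y = 3 - 5 = -2)
c(H, P) = -4 + 2*H*P (c(H, P) = (H*P + H*P) - 4 = 2*H*P - 4 = -4 + 2*H*P)
m(Q) = 246*Q/7 (m(Q) = (-4 + 2*5*25)/((7/Q)) = (-4 + 250)*(Q/7) = 246*(Q/7) = 246*Q/7)
m(Y)*6774 = ((246/7)*(-2))*6774 = -492/7*6774 = -3332808/7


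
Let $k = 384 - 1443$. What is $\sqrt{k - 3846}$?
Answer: $3 i \sqrt{545} \approx 70.036 i$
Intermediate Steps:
$k = -1059$ ($k = 384 - 1443 = -1059$)
$\sqrt{k - 3846} = \sqrt{-1059 - 3846} = \sqrt{-4905} = 3 i \sqrt{545}$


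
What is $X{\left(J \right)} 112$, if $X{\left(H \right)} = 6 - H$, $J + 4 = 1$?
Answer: $1008$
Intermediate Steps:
$J = -3$ ($J = -4 + 1 = -3$)
$X{\left(J \right)} 112 = \left(6 - -3\right) 112 = \left(6 + 3\right) 112 = 9 \cdot 112 = 1008$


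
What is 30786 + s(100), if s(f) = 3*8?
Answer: 30810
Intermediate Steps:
s(f) = 24
30786 + s(100) = 30786 + 24 = 30810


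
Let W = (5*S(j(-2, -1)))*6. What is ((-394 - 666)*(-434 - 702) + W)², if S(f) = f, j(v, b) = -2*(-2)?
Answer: 1450290318400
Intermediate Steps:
j(v, b) = 4
W = 120 (W = (5*4)*6 = 20*6 = 120)
((-394 - 666)*(-434 - 702) + W)² = ((-394 - 666)*(-434 - 702) + 120)² = (-1060*(-1136) + 120)² = (1204160 + 120)² = 1204280² = 1450290318400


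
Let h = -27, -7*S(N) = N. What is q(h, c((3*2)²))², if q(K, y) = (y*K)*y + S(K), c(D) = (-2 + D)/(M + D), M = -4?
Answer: 2276148681/3211264 ≈ 708.80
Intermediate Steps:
S(N) = -N/7
c(D) = (-2 + D)/(-4 + D)
q(K, y) = -K/7 + K*y² (q(K, y) = (y*K)*y - K/7 = (K*y)*y - K/7 = K*y² - K/7 = -K/7 + K*y²)
q(h, c((3*2)²))² = (-27*(-⅐ + ((-2 + (3*2)²)/(-4 + (3*2)²))²))² = (-27*(-⅐ + ((-2 + 6²)/(-4 + 6²))²))² = (-27*(-⅐ + ((-2 + 36)/(-4 + 36))²))² = (-27*(-⅐ + (34/32)²))² = (-27*(-⅐ + ((1/32)*34)²))² = (-27*(-⅐ + (17/16)²))² = (-27*(-⅐ + 289/256))² = (-27*1767/1792)² = (-47709/1792)² = 2276148681/3211264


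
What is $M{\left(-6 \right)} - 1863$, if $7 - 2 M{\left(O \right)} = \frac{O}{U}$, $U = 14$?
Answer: $- \frac{13015}{7} \approx -1859.3$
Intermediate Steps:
$M{\left(O \right)} = \frac{7}{2} - \frac{O}{28}$ ($M{\left(O \right)} = \frac{7}{2} - \frac{O \frac{1}{14}}{2} = \frac{7}{2} - \frac{\frac{1}{14} O}{2} = \frac{7}{2} - \frac{O}{28}$)
$M{\left(-6 \right)} - 1863 = \left(\frac{7}{2} - - \frac{3}{14}\right) - 1863 = \left(\frac{7}{2} + \frac{3}{14}\right) - 1863 = \frac{26}{7} - 1863 = - \frac{13015}{7}$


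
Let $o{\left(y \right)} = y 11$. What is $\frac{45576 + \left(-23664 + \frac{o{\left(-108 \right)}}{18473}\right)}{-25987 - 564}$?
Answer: $- \frac{404779188}{490476623} \approx -0.82528$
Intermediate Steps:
$o{\left(y \right)} = 11 y$
$\frac{45576 + \left(-23664 + \frac{o{\left(-108 \right)}}{18473}\right)}{-25987 - 564} = \frac{45576 - \left(23664 - \frac{11 \left(-108\right)}{18473}\right)}{-25987 - 564} = \frac{45576 - \frac{437146260}{18473}}{-26551} = \left(45576 - \frac{437146260}{18473}\right) \left(- \frac{1}{26551}\right) = \frac{404779188}{18473} \left(- \frac{1}{26551}\right) = - \frac{404779188}{490476623}$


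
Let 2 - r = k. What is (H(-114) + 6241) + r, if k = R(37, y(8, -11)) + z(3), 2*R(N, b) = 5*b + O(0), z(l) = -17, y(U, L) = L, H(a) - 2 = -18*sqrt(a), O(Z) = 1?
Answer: 6289 - 18*I*sqrt(114) ≈ 6289.0 - 192.19*I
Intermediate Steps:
H(a) = 2 - 18*sqrt(a)
R(N, b) = 1/2 + 5*b/2 (R(N, b) = (5*b + 1)/2 = (1 + 5*b)/2 = 1/2 + 5*b/2)
k = -44 (k = (1/2 + (5/2)*(-11)) - 17 = (1/2 - 55/2) - 17 = -27 - 17 = -44)
r = 46 (r = 2 - 1*(-44) = 2 + 44 = 46)
(H(-114) + 6241) + r = ((2 - 18*I*sqrt(114)) + 6241) + 46 = (6243 - 18*I*sqrt(114)) + 46 = 6289 - 18*I*sqrt(114)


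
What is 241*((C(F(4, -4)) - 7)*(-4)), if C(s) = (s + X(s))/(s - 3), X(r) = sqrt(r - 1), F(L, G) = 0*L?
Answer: 6748 + 964*I/3 ≈ 6748.0 + 321.33*I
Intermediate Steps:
F(L, G) = 0
X(r) = sqrt(-1 + r)
C(s) = (s + sqrt(-1 + s))/(-3 + s) (C(s) = (s + sqrt(-1 + s))/(s - 3) = (s + sqrt(-1 + s))/(-3 + s))
241*((C(F(4, -4)) - 7)*(-4)) = 241*(((0 + sqrt(-1 + 0))/(-3 + 0) - 7)*(-4)) = 241*(((0 + sqrt(-1))/(-3) - 7)*(-4)) = 241*((-(0 + I)/3 - 7)*(-4)) = 241*((-I/3 - 7)*(-4)) = 241*((-7 - I/3)*(-4)) = 241*(28 + 4*I/3) = 6748 + 964*I/3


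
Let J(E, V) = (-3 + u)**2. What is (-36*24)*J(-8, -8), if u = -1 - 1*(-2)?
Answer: -3456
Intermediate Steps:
u = 1 (u = -1 + 2 = 1)
J(E, V) = 4 (J(E, V) = (-3 + 1)**2 = (-2)**2 = 4)
(-36*24)*J(-8, -8) = -36*24*4 = -864*4 = -3456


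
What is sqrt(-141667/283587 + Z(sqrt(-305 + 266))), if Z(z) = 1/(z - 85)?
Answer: sqrt(283587)*sqrt((-12325282 + 141667*I*sqrt(39))/(85 - I*sqrt(39)))/283587 ≈ 0.00060118 - 0.71502*I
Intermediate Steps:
Z(z) = 1/(-85 + z)
sqrt(-141667/283587 + Z(sqrt(-305 + 266))) = sqrt(-141667/283587 + 1/(-85 + sqrt(-305 + 266))) = sqrt(-141667*1/283587 + 1/(-85 + sqrt(-39))) = sqrt(-141667/283587 + 1/(-85 + I*sqrt(39)))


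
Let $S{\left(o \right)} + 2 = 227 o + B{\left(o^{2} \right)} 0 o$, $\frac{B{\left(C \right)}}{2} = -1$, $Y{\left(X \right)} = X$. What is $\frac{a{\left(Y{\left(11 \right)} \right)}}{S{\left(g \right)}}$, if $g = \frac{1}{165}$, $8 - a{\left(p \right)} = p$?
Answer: $\frac{495}{103} \approx 4.8058$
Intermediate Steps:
$a{\left(p \right)} = 8 - p$
$B{\left(C \right)} = -2$ ($B{\left(C \right)} = 2 \left(-1\right) = -2$)
$g = \frac{1}{165} \approx 0.0060606$
$S{\left(o \right)} = -2 + 227 o$ ($S{\left(o \right)} = -2 + \left(227 o + \left(-2\right) 0 o\right) = -2 + \left(227 o + 0 o\right) = -2 + \left(227 o + 0\right) = -2 + 227 o$)
$\frac{a{\left(Y{\left(11 \right)} \right)}}{S{\left(g \right)}} = \frac{8 - 11}{-2 + 227 \cdot \frac{1}{165}} = \frac{8 - 11}{-2 + \frac{227}{165}} = - \frac{3}{- \frac{103}{165}} = \left(-3\right) \left(- \frac{165}{103}\right) = \frac{495}{103}$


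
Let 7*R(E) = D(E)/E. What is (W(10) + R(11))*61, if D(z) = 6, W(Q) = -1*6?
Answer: -27816/77 ≈ -361.25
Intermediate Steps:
W(Q) = -6
R(E) = 6/(7*E) (R(E) = (6/E)/7 = 6/(7*E))
(W(10) + R(11))*61 = (-6 + (6/7)/11)*61 = (-6 + (6/7)*(1/11))*61 = (-6 + 6/77)*61 = -456/77*61 = -27816/77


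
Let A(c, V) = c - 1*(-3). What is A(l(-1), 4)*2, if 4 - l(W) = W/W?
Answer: 12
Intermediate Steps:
l(W) = 3 (l(W) = 4 - W/W = 4 - 1*1 = 4 - 1 = 3)
A(c, V) = 3 + c (A(c, V) = c + 3 = 3 + c)
A(l(-1), 4)*2 = (3 + 3)*2 = 6*2 = 12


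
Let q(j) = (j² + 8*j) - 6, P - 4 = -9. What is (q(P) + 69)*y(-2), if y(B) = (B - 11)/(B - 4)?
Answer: 104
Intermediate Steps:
P = -5 (P = 4 - 9 = -5)
y(B) = (-11 + B)/(-4 + B)
q(j) = -6 + j² + 8*j
(q(P) + 69)*y(-2) = ((-6 + (-5)² + 8*(-5)) + 69)*((-11 - 2)/(-4 - 2)) = ((-6 + 25 - 40) + 69)*(-13/(-6)) = (-21 + 69)*(-⅙*(-13)) = 48*(13/6) = 104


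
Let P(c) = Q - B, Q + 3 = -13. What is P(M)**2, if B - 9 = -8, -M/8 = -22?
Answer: 289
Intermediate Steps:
M = 176 (M = -8*(-22) = 176)
Q = -16 (Q = -3 - 13 = -16)
B = 1 (B = 9 - 8 = 1)
P(c) = -17 (P(c) = -16 - 1*1 = -16 - 1 = -17)
P(M)**2 = (-17)**2 = 289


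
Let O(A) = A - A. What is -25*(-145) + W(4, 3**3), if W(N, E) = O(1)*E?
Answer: 3625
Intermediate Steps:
O(A) = 0
W(N, E) = 0 (W(N, E) = 0*E = 0)
-25*(-145) + W(4, 3**3) = -25*(-145) + 0 = 3625 + 0 = 3625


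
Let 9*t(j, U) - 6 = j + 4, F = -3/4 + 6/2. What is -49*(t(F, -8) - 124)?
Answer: 216335/36 ≈ 6009.3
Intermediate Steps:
F = 9/4 (F = -3*1/4 + 6*(1/2) = -3/4 + 3 = 9/4 ≈ 2.2500)
t(j, U) = 10/9 + j/9 (t(j, U) = 2/3 + (j + 4)/9 = 2/3 + (4 + j)/9 = 2/3 + (4/9 + j/9) = 10/9 + j/9)
-49*(t(F, -8) - 124) = -49*((10/9 + (1/9)*(9/4)) - 124) = -49*((10/9 + 1/4) - 124) = -49*(49/36 - 124) = -49*(-4415/36) = 216335/36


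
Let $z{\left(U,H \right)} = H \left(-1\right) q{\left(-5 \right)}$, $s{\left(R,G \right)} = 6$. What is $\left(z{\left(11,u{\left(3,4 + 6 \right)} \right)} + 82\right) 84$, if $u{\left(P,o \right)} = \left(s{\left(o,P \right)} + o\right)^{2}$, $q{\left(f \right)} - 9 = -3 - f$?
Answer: $-229656$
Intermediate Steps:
$q{\left(f \right)} = 6 - f$ ($q{\left(f \right)} = 9 - \left(3 + f\right) = 6 - f$)
$u{\left(P,o \right)} = \left(6 + o\right)^{2}$
$z{\left(U,H \right)} = - 11 H$ ($z{\left(U,H \right)} = H \left(-1\right) \left(6 - -5\right) = - H \left(6 + 5\right) = - H 11 = - 11 H$)
$\left(z{\left(11,u{\left(3,4 + 6 \right)} \right)} + 82\right) 84 = \left(- 11 \left(6 + \left(4 + 6\right)\right)^{2} + 82\right) 84 = \left(- 11 \left(6 + 10\right)^{2} + 82\right) 84 = \left(- 11 \cdot 16^{2} + 82\right) 84 = \left(\left(-11\right) 256 + 82\right) 84 = \left(-2816 + 82\right) 84 = \left(-2734\right) 84 = -229656$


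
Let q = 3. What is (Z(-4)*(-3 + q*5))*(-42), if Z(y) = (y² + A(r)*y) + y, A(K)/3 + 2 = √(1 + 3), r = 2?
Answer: -6048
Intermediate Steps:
A(K) = 0 (A(K) = -6 + 3*√(1 + 3) = -6 + 3*√4 = -6 + 3*2 = -6 + 6 = 0)
Z(y) = y + y² (Z(y) = (y² + 0*y) + y = (y² + 0) + y = y² + y = y + y²)
(Z(-4)*(-3 + q*5))*(-42) = ((-4*(1 - 4))*(-3 + 3*5))*(-42) = ((-4*(-3))*(-3 + 15))*(-42) = (12*12)*(-42) = 144*(-42) = -6048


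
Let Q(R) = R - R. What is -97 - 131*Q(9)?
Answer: -97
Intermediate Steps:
Q(R) = 0
-97 - 131*Q(9) = -97 - 131*0 = -97 + 0 = -97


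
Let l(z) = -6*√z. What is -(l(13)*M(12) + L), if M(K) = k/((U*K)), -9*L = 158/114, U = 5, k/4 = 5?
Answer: 79/513 + 2*√13 ≈ 7.3651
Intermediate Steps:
k = 20 (k = 4*5 = 20)
L = -79/513 (L = -158/(9*114) = -⅑*79/57 = -79/513 ≈ -0.15400)
M(K) = 4/K (M(K) = 20/((5*K)) = 20*(1/(5*K)) = 4/K)
-(l(13)*M(12) + L) = -((-6*√13)*(4/12) - 79/513) = -((-6*√13)*(4*(1/12)) - 79/513) = -(-6*√13*(⅓) - 79/513) = -(-2*√13 - 79/513) = -(-79/513 - 2*√13) = 79/513 + 2*√13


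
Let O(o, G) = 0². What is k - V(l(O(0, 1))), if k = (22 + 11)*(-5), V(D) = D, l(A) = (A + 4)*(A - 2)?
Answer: -157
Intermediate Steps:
O(o, G) = 0
l(A) = (-2 + A)*(4 + A) (l(A) = (4 + A)*(-2 + A) = (-2 + A)*(4 + A))
k = -165 (k = 33*(-5) = -165)
k - V(l(O(0, 1))) = -165 - (-8 + 0² + 2*0) = -165 - (-8 + 0 + 0) = -165 - 1*(-8) = -165 + 8 = -157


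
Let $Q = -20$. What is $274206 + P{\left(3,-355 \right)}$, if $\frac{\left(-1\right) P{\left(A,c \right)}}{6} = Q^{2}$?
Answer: $271806$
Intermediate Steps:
$P{\left(A,c \right)} = -2400$ ($P{\left(A,c \right)} = - 6 \left(-20\right)^{2} = \left(-6\right) 400 = -2400$)
$274206 + P{\left(3,-355 \right)} = 274206 - 2400 = 271806$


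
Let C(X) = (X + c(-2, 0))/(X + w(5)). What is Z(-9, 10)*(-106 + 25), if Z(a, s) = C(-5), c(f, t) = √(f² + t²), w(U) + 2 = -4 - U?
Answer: -243/16 ≈ -15.188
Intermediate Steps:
w(U) = -6 - U (w(U) = -2 + (-4 - U) = -6 - U)
C(X) = (2 + X)/(-11 + X) (C(X) = (X + √((-2)² + 0²))/(X + (-6 - 1*5)) = (X + √(4 + 0))/(X + (-6 - 5)) = (X + √4)/(X - 11) = (X + 2)/(-11 + X) = (2 + X)/(-11 + X))
Z(a, s) = 3/16 (Z(a, s) = (2 - 5)/(-11 - 5) = -3/(-16) = -1/16*(-3) = 3/16)
Z(-9, 10)*(-106 + 25) = 3*(-106 + 25)/16 = (3/16)*(-81) = -243/16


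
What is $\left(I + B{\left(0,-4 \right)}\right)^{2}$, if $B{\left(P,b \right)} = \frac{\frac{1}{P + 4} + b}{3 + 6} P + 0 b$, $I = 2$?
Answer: $4$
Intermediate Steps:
$B{\left(P,b \right)} = P \left(\frac{b}{9} + \frac{1}{9 \left(4 + P\right)}\right)$ ($B{\left(P,b \right)} = \frac{\frac{1}{4 + P} + b}{9} P + 0 = \left(b + \frac{1}{4 + P}\right) \frac{1}{9} P + 0 = \left(\frac{b}{9} + \frac{1}{9 \left(4 + P\right)}\right) P + 0 = P \left(\frac{b}{9} + \frac{1}{9 \left(4 + P\right)}\right) + 0 = P \left(\frac{b}{9} + \frac{1}{9 \left(4 + P\right)}\right)$)
$\left(I + B{\left(0,-4 \right)}\right)^{2} = \left(2 + \frac{1}{9} \cdot 0 \frac{1}{4 + 0} \left(1 + 4 \left(-4\right) + 0 \left(-4\right)\right)\right)^{2} = \left(2 + \frac{1}{9} \cdot 0 \cdot \frac{1}{4} \left(1 - 16 + 0\right)\right)^{2} = \left(2 + \frac{1}{9} \cdot 0 \cdot \frac{1}{4} \left(-15\right)\right)^{2} = \left(2 + 0\right)^{2} = 2^{2} = 4$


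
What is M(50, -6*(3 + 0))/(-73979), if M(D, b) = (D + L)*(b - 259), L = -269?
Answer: -60663/73979 ≈ -0.82000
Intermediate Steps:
M(D, b) = (-269 + D)*(-259 + b) (M(D, b) = (D - 269)*(b - 259) = (-269 + D)*(-259 + b))
M(50, -6*(3 + 0))/(-73979) = (69671 - (-1614)*(3 + 0) - 259*50 + 50*(-6*(3 + 0)))/(-73979) = (69671 - (-1614)*3 - 12950 + 50*(-6*3))*(-1/73979) = (69671 - 269*(-18) - 12950 + 50*(-18))*(-1/73979) = (69671 + 4842 - 12950 - 900)*(-1/73979) = 60663*(-1/73979) = -60663/73979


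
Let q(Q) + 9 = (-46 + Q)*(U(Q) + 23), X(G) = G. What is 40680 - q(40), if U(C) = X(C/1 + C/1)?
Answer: 41307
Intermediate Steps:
U(C) = 2*C (U(C) = C/1 + C/1 = C*1 + C*1 = C + C = 2*C)
q(Q) = -9 + (-46 + Q)*(23 + 2*Q) (q(Q) = -9 + (-46 + Q)*(2*Q + 23) = -9 + (-46 + Q)*(23 + 2*Q))
40680 - q(40) = 40680 - (-1067 - 69*40 + 2*40**2) = 40680 - (-1067 - 2760 + 2*1600) = 40680 - (-1067 - 2760 + 3200) = 40680 - 1*(-627) = 40680 + 627 = 41307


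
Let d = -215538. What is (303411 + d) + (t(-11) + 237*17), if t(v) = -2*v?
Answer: 91924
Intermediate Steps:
(303411 + d) + (t(-11) + 237*17) = (303411 - 215538) + (-2*(-11) + 237*17) = 87873 + (22 + 4029) = 87873 + 4051 = 91924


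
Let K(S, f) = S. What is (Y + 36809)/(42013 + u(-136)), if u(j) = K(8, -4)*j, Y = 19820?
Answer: 56629/40925 ≈ 1.3837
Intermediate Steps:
u(j) = 8*j
(Y + 36809)/(42013 + u(-136)) = (19820 + 36809)/(42013 + 8*(-136)) = 56629/(42013 - 1088) = 56629/40925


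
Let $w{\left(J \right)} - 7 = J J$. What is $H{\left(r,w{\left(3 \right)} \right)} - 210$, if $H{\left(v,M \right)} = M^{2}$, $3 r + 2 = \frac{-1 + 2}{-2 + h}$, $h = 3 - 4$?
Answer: $46$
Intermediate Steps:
$h = -1$ ($h = 3 - 4 = -1$)
$w{\left(J \right)} = 7 + J^{2}$ ($w{\left(J \right)} = 7 + J J = 7 + J^{2}$)
$r = - \frac{7}{9}$ ($r = - \frac{2}{3} + \frac{\left(-1 + 2\right) \frac{1}{-2 - 1}}{3} = - \frac{2}{3} + \frac{1 \frac{1}{-3}}{3} = - \frac{2}{3} + \frac{1 \left(- \frac{1}{3}\right)}{3} = - \frac{2}{3} + \frac{1}{3} \left(- \frac{1}{3}\right) = - \frac{2}{3} - \frac{1}{9} = - \frac{7}{9} \approx -0.77778$)
$H{\left(r,w{\left(3 \right)} \right)} - 210 = \left(7 + 3^{2}\right)^{2} - 210 = \left(7 + 9\right)^{2} - 210 = 16^{2} - 210 = 256 - 210 = 46$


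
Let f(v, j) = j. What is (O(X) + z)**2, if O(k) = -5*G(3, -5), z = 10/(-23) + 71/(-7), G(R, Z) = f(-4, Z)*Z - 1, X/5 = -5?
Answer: 441966529/25921 ≈ 17051.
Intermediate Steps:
X = -25 (X = 5*(-5) = -25)
G(R, Z) = -1 + Z**2 (G(R, Z) = Z*Z - 1 = Z**2 - 1 = -1 + Z**2)
z = -1703/161 (z = 10*(-1/23) + 71*(-1/7) = -10/23 - 71/7 = -1703/161 ≈ -10.578)
O(k) = -120 (O(k) = -5*(-1 + (-5)**2) = -5*(-1 + 25) = -5*24 = -120)
(O(X) + z)**2 = (-120 - 1703/161)**2 = (-21023/161)**2 = 441966529/25921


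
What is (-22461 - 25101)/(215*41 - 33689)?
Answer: 23781/12437 ≈ 1.9121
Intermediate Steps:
(-22461 - 25101)/(215*41 - 33689) = -47562/(8815 - 33689) = -47562/(-24874) = -47562*(-1/24874) = 23781/12437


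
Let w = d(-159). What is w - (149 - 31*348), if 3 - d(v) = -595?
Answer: 11237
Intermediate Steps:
d(v) = 598 (d(v) = 3 - 1*(-595) = 3 + 595 = 598)
w = 598
w - (149 - 31*348) = 598 - (149 - 31*348) = 598 - (149 - 10788) = 598 - 1*(-10639) = 598 + 10639 = 11237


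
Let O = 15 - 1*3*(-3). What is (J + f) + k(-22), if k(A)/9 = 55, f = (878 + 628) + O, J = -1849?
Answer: 176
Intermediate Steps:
O = 24 (O = 15 - 3*(-3) = 15 + 9 = 24)
f = 1530 (f = (878 + 628) + 24 = 1506 + 24 = 1530)
k(A) = 495 (k(A) = 9*55 = 495)
(J + f) + k(-22) = (-1849 + 1530) + 495 = -319 + 495 = 176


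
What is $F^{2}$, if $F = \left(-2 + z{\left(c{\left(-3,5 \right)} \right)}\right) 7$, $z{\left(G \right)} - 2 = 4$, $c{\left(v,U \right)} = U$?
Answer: $784$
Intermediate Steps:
$z{\left(G \right)} = 6$ ($z{\left(G \right)} = 2 + 4 = 6$)
$F = 28$ ($F = \left(-2 + 6\right) 7 = 4 \cdot 7 = 28$)
$F^{2} = 28^{2} = 784$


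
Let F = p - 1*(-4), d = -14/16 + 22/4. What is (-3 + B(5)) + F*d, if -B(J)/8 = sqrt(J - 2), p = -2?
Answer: 25/4 - 8*sqrt(3) ≈ -7.6064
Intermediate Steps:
d = 37/8 (d = -14*1/16 + 22*(1/4) = -7/8 + 11/2 = 37/8 ≈ 4.6250)
F = 2 (F = -2 - 1*(-4) = -2 + 4 = 2)
B(J) = -8*sqrt(-2 + J) (B(J) = -8*sqrt(J - 2) = -8*sqrt(-2 + J))
(-3 + B(5)) + F*d = (-3 - 8*sqrt(-2 + 5)) + 2*(37/8) = (-3 - 8*sqrt(3)) + 37/4 = 25/4 - 8*sqrt(3)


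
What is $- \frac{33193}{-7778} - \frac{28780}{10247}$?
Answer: $\frac{116277831}{79701166} \approx 1.4589$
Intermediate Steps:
$- \frac{33193}{-7778} - \frac{28780}{10247} = \left(-33193\right) \left(- \frac{1}{7778}\right) - \frac{28780}{10247} = \frac{33193}{7778} - \frac{28780}{10247} = \frac{116277831}{79701166}$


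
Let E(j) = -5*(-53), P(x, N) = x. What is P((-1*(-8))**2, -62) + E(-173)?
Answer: 329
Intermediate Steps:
E(j) = 265
P((-1*(-8))**2, -62) + E(-173) = (-1*(-8))**2 + 265 = 8**2 + 265 = 64 + 265 = 329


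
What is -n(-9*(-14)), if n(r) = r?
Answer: -126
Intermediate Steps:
-n(-9*(-14)) = -(-9)*(-14) = -1*126 = -126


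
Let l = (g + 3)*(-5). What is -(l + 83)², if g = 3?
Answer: -2809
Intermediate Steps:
l = -30 (l = (3 + 3)*(-5) = 6*(-5) = -30)
-(l + 83)² = -(-30 + 83)² = -1*53² = -1*2809 = -2809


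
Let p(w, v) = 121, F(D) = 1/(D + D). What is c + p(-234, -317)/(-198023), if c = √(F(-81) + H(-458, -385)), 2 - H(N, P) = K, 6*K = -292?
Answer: -121/198023 + √16414/18 ≈ 7.1170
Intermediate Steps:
F(D) = 1/(2*D)
K = -146/3 (K = (⅙)*(-292) = -146/3 ≈ -48.667)
H(N, P) = 152/3 (H(N, P) = 2 - 1*(-146/3) = 2 + 146/3 = 152/3)
c = √16414/18 (c = √((½)/(-81) + 152/3) = √((½)*(-1/81) + 152/3) = √(-1/162 + 152/3) = √(8207/162) = √16414/18 ≈ 7.1176)
c + p(-234, -317)/(-198023) = √16414/18 + 121/(-198023) = √16414/18 + 121*(-1/198023) = √16414/18 - 121/198023 = -121/198023 + √16414/18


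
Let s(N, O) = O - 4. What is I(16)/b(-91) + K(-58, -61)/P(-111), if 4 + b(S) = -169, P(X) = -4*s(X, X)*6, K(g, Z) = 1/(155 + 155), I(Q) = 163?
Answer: -139462627/148018800 ≈ -0.94219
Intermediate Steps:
s(N, O) = -4 + O
K(g, Z) = 1/310
P(X) = 96 - 24*X (P(X) = -4*(-4 + X)*6 = (16 - 4*X)*6 = 96 - 24*X)
b(S) = -173 (b(S) = -4 - 169 = -173)
I(16)/b(-91) + K(-58, -61)/P(-111) = 163/(-173) + 1/(310*(96 - 24*(-111))) = 163*(-1/173) + 1/(310*(96 + 2664)) = -163/173 + (1/310)/2760 = -163/173 + (1/310)*(1/2760) = -163/173 + 1/855600 = -139462627/148018800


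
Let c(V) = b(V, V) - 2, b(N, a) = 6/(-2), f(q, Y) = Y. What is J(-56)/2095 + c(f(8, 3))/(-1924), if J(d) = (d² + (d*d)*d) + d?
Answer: -331948789/4030780 ≈ -82.354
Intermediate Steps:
b(N, a) = -3 (b(N, a) = 6*(-½) = -3)
J(d) = d + d² + d³ (J(d) = (d² + d²*d) + d = (d² + d³) + d = d + d² + d³)
c(V) = -5 (c(V) = -3 - 2 = -5)
J(-56)/2095 + c(f(8, 3))/(-1924) = -56*(1 - 56 + (-56)²)/2095 - 5/(-1924) = -56*(1 - 56 + 3136)*(1/2095) - 5*(-1/1924) = -56*3081*(1/2095) + 5/1924 = -172536*1/2095 + 5/1924 = -172536/2095 + 5/1924 = -331948789/4030780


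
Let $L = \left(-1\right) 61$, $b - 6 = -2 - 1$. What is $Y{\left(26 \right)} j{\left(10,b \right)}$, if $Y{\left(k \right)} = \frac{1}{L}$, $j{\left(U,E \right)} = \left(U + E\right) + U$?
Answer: $- \frac{23}{61} \approx -0.37705$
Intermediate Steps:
$b = 3$ ($b = 6 - 3 = 3$)
$j{\left(U,E \right)} = E + 2 U$ ($j{\left(U,E \right)} = \left(E + U\right) + U = E + 2 U$)
$L = -61$
$Y{\left(k \right)} = - \frac{1}{61}$ ($Y{\left(k \right)} = \frac{1}{-61} = - \frac{1}{61}$)
$Y{\left(26 \right)} j{\left(10,b \right)} = - \frac{3 + 2 \cdot 10}{61} = - \frac{3 + 20}{61} = \left(- \frac{1}{61}\right) 23 = - \frac{23}{61}$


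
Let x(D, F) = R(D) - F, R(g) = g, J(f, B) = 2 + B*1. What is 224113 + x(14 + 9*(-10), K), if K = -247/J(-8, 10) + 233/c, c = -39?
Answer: 11651305/52 ≈ 2.2406e+5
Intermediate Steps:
J(f, B) = 2 + B
K = -1381/52 (K = -247/(2 + 10) + 233/(-39) = -247/12 + 233*(-1/39) = -247*1/12 - 233/39 = -247/12 - 233/39 = -1381/52 ≈ -26.558)
x(D, F) = D - F
224113 + x(14 + 9*(-10), K) = 224113 + ((14 + 9*(-10)) - 1*(-1381/52)) = 224113 + ((14 - 90) + 1381/52) = 224113 + (-76 + 1381/52) = 224113 - 2571/52 = 11651305/52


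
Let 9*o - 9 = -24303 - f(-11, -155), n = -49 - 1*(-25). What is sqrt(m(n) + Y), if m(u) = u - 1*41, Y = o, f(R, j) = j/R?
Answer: 4*I*sqrt(188254)/33 ≈ 52.592*I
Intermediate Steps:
n = -24 (n = -49 + 25 = -24)
o = -267389/99 (o = 1 + (-24303 - (-155)/(-11))/9 = 1 + (-24303 - (-155)*(-1)/11)/9 = 1 + (-24303 - 1*155/11)/9 = 1 + (-24303 - 155/11)/9 = 1 + (1/9)*(-267488/11) = 1 - 267488/99 = -267389/99 ≈ -2700.9)
Y = -267389/99 ≈ -2700.9
m(u) = -41 + u (m(u) = u - 41 = -41 + u)
sqrt(m(n) + Y) = sqrt((-41 - 24) - 267389/99) = sqrt(-65 - 267389/99) = sqrt(-273824/99) = 4*I*sqrt(188254)/33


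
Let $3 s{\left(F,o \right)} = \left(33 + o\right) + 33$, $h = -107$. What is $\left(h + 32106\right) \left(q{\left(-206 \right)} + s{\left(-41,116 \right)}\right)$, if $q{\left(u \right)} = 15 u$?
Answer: $- \frac{290806912}{3} \approx -9.6936 \cdot 10^{7}$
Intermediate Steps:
$s{\left(F,o \right)} = 22 + \frac{o}{3}$ ($s{\left(F,o \right)} = \frac{\left(33 + o\right) + 33}{3} = \frac{66 + o}{3} = 22 + \frac{o}{3}$)
$\left(h + 32106\right) \left(q{\left(-206 \right)} + s{\left(-41,116 \right)}\right) = \left(-107 + 32106\right) \left(15 \left(-206\right) + \left(22 + \frac{1}{3} \cdot 116\right)\right) = 31999 \left(-3090 + \left(22 + \frac{116}{3}\right)\right) = 31999 \left(-3090 + \frac{182}{3}\right) = 31999 \left(- \frac{9088}{3}\right) = - \frac{290806912}{3}$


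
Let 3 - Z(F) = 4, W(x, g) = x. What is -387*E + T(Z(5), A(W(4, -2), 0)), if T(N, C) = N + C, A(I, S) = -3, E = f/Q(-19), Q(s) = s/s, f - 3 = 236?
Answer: -92497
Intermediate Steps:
f = 239 (f = 3 + 236 = 239)
Q(s) = 1
E = 239 (E = 239/1 = 239*1 = 239)
Z(F) = -1 (Z(F) = 3 - 1*4 = 3 - 4 = -1)
T(N, C) = C + N
-387*E + T(Z(5), A(W(4, -2), 0)) = -387*239 + (-3 - 1) = -92493 - 4 = -92497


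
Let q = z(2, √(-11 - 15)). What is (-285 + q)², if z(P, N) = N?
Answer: (285 - I*√26)² ≈ 81199.0 - 2906.4*I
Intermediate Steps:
q = I*√26 (q = √(-11 - 15) = √(-26) = I*√26 ≈ 5.099*I)
(-285 + q)² = (-285 + I*√26)²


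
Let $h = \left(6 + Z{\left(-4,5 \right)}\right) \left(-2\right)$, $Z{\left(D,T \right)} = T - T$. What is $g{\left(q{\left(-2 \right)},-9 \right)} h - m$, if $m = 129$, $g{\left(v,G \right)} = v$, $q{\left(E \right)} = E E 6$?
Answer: $-417$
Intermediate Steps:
$q{\left(E \right)} = 6 E^{2}$ ($q{\left(E \right)} = E^{2} \cdot 6 = 6 E^{2}$)
$Z{\left(D,T \right)} = 0$
$h = -12$ ($h = \left(6 + 0\right) \left(-2\right) = 6 \left(-2\right) = -12$)
$g{\left(q{\left(-2 \right)},-9 \right)} h - m = 6 \left(-2\right)^{2} \left(-12\right) - 129 = 6 \cdot 4 \left(-12\right) - 129 = 24 \left(-12\right) - 129 = -288 - 129 = -417$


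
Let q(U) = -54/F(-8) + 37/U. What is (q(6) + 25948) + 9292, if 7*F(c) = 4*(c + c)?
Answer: 3384199/96 ≈ 35252.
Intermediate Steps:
F(c) = 8*c/7 (F(c) = (4*(c + c))/7 = (4*(2*c))/7 = (8*c)/7 = 8*c/7)
q(U) = 189/32 + 37/U (q(U) = -54/((8/7)*(-8)) + 37/U = -54/(-64/7) + 37/U = -54*(-7/64) + 37/U = 189/32 + 37/U)
(q(6) + 25948) + 9292 = ((189/32 + 37/6) + 25948) + 9292 = (1159/96 + 25948) + 9292 = 2492167/96 + 9292 = 3384199/96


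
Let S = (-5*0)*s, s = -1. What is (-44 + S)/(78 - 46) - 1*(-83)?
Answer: 653/8 ≈ 81.625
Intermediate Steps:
S = 0 (S = -5*0*(-1) = 0*(-1) = 0)
(-44 + S)/(78 - 46) - 1*(-83) = (-44 + 0)/(78 - 46) - 1*(-83) = -44/32 + 83 = -44*1/32 + 83 = -11/8 + 83 = 653/8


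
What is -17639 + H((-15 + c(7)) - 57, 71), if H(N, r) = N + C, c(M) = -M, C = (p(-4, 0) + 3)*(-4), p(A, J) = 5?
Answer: -17750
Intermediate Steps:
C = -32 (C = (5 + 3)*(-4) = 8*(-4) = -32)
H(N, r) = -32 + N (H(N, r) = N - 32 = -32 + N)
-17639 + H((-15 + c(7)) - 57, 71) = -17639 + (-32 + ((-15 - 1*7) - 57)) = -17639 + (-32 + ((-15 - 7) - 57)) = -17639 + (-32 + (-22 - 57)) = -17639 + (-32 - 79) = -17639 - 111 = -17750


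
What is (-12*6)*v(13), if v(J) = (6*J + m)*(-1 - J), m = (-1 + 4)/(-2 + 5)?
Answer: 79632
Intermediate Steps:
m = 1 (m = 3/3 = 3*(1/3) = 1)
v(J) = (1 + 6*J)*(-1 - J) (v(J) = (6*J + 1)*(-1 - J) = (1 + 6*J)*(-1 - J))
(-12*6)*v(13) = (-12*6)*(-1 - 7*13 - 6*13**2) = -72*(-1 - 91 - 6*169) = -72*(-1 - 91 - 1014) = -72*(-1106) = 79632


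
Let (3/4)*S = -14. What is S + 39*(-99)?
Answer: -11639/3 ≈ -3879.7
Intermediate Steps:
S = -56/3 (S = (4/3)*(-14) = -56/3 ≈ -18.667)
S + 39*(-99) = -56/3 + 39*(-99) = -56/3 - 3861 = -11639/3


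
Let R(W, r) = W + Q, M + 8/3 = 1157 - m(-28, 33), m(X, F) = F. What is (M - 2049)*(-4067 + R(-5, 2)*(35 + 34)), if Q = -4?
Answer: 13046704/3 ≈ 4.3489e+6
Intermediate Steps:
M = 3364/3 (M = -8/3 + (1157 - 1*33) = -8/3 + (1157 - 33) = -8/3 + 1124 = 3364/3 ≈ 1121.3)
R(W, r) = -4 + W (R(W, r) = W - 4 = -4 + W)
(M - 2049)*(-4067 + R(-5, 2)*(35 + 34)) = (3364/3 - 2049)*(-4067 + (-4 - 5)*(35 + 34)) = -2783*(-4067 - 9*69)/3 = -2783*(-4067 - 621)/3 = -2783/3*(-4688) = 13046704/3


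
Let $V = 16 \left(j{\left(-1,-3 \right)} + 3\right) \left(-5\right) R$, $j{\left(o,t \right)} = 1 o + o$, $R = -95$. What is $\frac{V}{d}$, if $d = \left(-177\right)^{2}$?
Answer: $\frac{7600}{31329} \approx 0.24259$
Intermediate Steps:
$j{\left(o,t \right)} = 2 o$ ($j{\left(o,t \right)} = o + o = 2 o$)
$d = 31329$
$V = 7600$ ($V = 16 \left(2 \left(-1\right) + 3\right) \left(-5\right) \left(-95\right) = 16 \left(-2 + 3\right) \left(-5\right) \left(-95\right) = 16 \cdot 1 \left(-5\right) \left(-95\right) = 16 \left(-5\right) \left(-95\right) = \left(-80\right) \left(-95\right) = 7600$)
$\frac{V}{d} = \frac{7600}{31329}$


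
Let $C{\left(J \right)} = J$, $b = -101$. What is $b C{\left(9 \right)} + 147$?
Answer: $-762$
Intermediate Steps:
$b C{\left(9 \right)} + 147 = \left(-101\right) 9 + 147 = -909 + 147 = -762$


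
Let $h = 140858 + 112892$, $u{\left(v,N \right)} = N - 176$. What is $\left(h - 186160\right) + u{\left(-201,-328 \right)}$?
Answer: $67086$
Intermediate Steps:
$u{\left(v,N \right)} = -176 + N$ ($u{\left(v,N \right)} = N - 176 = -176 + N$)
$h = 253750$
$\left(h - 186160\right) + u{\left(-201,-328 \right)} = \left(253750 - 186160\right) - 504 = 67590 - 504 = 67086$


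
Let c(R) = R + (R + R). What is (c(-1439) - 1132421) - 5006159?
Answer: -6142897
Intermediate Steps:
c(R) = 3*R (c(R) = R + 2*R = 3*R)
(c(-1439) - 1132421) - 5006159 = (3*(-1439) - 1132421) - 5006159 = (-4317 - 1132421) - 5006159 = -1136738 - 5006159 = -6142897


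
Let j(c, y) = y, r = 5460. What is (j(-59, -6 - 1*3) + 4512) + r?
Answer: 9963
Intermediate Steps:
(j(-59, -6 - 1*3) + 4512) + r = ((-6 - 1*3) + 4512) + 5460 = ((-6 - 3) + 4512) + 5460 = (-9 + 4512) + 5460 = 4503 + 5460 = 9963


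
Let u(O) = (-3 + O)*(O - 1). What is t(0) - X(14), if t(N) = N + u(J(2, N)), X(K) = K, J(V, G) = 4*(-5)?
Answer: 469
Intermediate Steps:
J(V, G) = -20
u(O) = (-1 + O)*(-3 + O) (u(O) = (-3 + O)*(-1 + O) = (-1 + O)*(-3 + O))
t(N) = 483 + N (t(N) = N + (3 + (-20)² - 4*(-20)) = N + (3 + 400 + 80) = N + 483 = 483 + N)
t(0) - X(14) = (483 + 0) - 1*14 = 483 - 14 = 469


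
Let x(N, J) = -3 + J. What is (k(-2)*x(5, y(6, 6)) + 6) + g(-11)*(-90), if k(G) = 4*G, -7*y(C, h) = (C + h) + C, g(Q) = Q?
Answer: 7284/7 ≈ 1040.6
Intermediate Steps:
y(C, h) = -2*C/7 - h/7 (y(C, h) = -((C + h) + C)/7 = -(h + 2*C)/7 = -2*C/7 - h/7)
(k(-2)*x(5, y(6, 6)) + 6) + g(-11)*(-90) = ((4*(-2))*(-3 + (-2/7*6 - 1/7*6)) + 6) - 11*(-90) = (-8*(-3 + (-12/7 - 6/7)) + 6) + 990 = (-8*(-3 - 18/7) + 6) + 990 = (-8*(-39/7) + 6) + 990 = (312/7 + 6) + 990 = 354/7 + 990 = 7284/7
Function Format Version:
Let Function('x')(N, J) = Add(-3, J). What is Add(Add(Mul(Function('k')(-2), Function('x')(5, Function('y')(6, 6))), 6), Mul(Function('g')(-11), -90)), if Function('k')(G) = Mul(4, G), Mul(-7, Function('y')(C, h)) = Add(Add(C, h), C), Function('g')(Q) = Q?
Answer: Rational(7284, 7) ≈ 1040.6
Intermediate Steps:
Function('y')(C, h) = Add(Mul(Rational(-2, 7), C), Mul(Rational(-1, 7), h)) (Function('y')(C, h) = Mul(Rational(-1, 7), Add(Add(C, h), C)) = Mul(Rational(-1, 7), Add(h, Mul(2, C))) = Add(Mul(Rational(-2, 7), C), Mul(Rational(-1, 7), h)))
Add(Add(Mul(Function('k')(-2), Function('x')(5, Function('y')(6, 6))), 6), Mul(Function('g')(-11), -90)) = Add(Add(Mul(Mul(4, -2), Add(-3, Add(Mul(Rational(-2, 7), 6), Mul(Rational(-1, 7), 6)))), 6), Mul(-11, -90)) = Add(Add(Mul(-8, Add(-3, Add(Rational(-12, 7), Rational(-6, 7)))), 6), 990) = Add(Add(Mul(-8, Add(-3, Rational(-18, 7))), 6), 990) = Add(Add(Mul(-8, Rational(-39, 7)), 6), 990) = Add(Add(Rational(312, 7), 6), 990) = Add(Rational(354, 7), 990) = Rational(7284, 7)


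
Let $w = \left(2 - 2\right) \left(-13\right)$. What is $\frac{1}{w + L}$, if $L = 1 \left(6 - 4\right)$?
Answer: $\frac{1}{2} \approx 0.5$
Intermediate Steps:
$w = 0$ ($w = 0 \left(-13\right) = 0$)
$L = 2$ ($L = 1 \cdot 2 = 2$)
$\frac{1}{w + L} = \frac{1}{0 + 2} = \frac{1}{2}$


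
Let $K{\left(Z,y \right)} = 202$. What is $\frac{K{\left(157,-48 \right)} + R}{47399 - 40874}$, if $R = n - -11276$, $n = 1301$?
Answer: $\frac{12779}{6525} \approx 1.9585$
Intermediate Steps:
$R = 12577$ ($R = 1301 - -11276 = 1301 + 11276 = 12577$)
$\frac{K{\left(157,-48 \right)} + R}{47399 - 40874} = \frac{202 + 12577}{47399 - 40874} = \frac{12779}{6525}$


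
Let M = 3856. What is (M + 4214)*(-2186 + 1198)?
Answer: -7973160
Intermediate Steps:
(M + 4214)*(-2186 + 1198) = (3856 + 4214)*(-2186 + 1198) = 8070*(-988) = -7973160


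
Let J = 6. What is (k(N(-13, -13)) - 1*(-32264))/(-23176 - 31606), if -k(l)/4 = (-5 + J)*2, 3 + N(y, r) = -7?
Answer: -2304/3913 ≈ -0.58881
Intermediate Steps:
N(y, r) = -10 (N(y, r) = -3 - 7 = -10)
k(l) = -8 (k(l) = -4*(-5 + 6)*2 = -4*2 = -8)
(k(N(-13, -13)) - 1*(-32264))/(-23176 - 31606) = (-8 - 1*(-32264))/(-23176 - 31606) = (-8 + 32264)/(-54782) = 32256*(-1/54782) = -2304/3913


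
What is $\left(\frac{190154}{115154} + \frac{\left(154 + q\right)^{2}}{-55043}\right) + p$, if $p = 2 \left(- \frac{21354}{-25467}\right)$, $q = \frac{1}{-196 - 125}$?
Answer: $\frac{617860301683477666}{213242799218091903} \approx 2.8974$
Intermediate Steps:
$q = - \frac{1}{321}$ ($q = \frac{1}{-321} = - \frac{1}{321} \approx -0.0031153$)
$p = \frac{14236}{8489}$ ($p = 2 \left(\left(-21354\right) \left(- \frac{1}{25467}\right)\right) = 2 \cdot \frac{7118}{8489} = \frac{14236}{8489} \approx 1.677$)
$\left(\frac{190154}{115154} + \frac{\left(154 + q\right)^{2}}{-55043}\right) + p = \left(\frac{190154}{115154} + \frac{\left(154 - \frac{1}{321}\right)^{2}}{-55043}\right) + \frac{14236}{8489} = \left(190154 \cdot \frac{1}{115154} + \left(\frac{49433}{321}\right)^{2} \left(- \frac{1}{55043}\right)\right) + \frac{14236}{8489} = \left(\frac{95077}{57577} + \frac{2443621489}{103041} \left(- \frac{1}{55043}\right)\right) + \frac{14236}{8489} = \left(\frac{95077}{57577} - \frac{2443621489}{5671685763}\right) + \frac{14236}{8489} = \frac{398550472816598}{326558651176251} + \frac{14236}{8489} = \frac{617860301683477666}{213242799218091903}$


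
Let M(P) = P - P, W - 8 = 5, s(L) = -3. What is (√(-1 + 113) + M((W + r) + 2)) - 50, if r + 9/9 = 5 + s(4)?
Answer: -50 + 4*√7 ≈ -39.417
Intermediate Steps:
W = 13 (W = 8 + 5 = 13)
r = 1 (r = -1 + (5 - 3) = -1 + 2 = 1)
M(P) = 0
(√(-1 + 113) + M((W + r) + 2)) - 50 = (√(-1 + 113) + 0) - 50 = (√112 + 0) - 50 = (4*√7 + 0) - 50 = 4*√7 - 50 = -50 + 4*√7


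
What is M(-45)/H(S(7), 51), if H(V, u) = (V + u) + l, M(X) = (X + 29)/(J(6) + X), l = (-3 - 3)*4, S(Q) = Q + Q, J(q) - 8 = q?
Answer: 16/1271 ≈ 0.012589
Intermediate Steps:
J(q) = 8 + q
S(Q) = 2*Q
l = -24 (l = -6*4 = -24)
M(X) = (29 + X)/(14 + X) (M(X) = (X + 29)/((8 + 6) + X) = (29 + X)/(14 + X))
H(V, u) = -24 + V + u (H(V, u) = (V + u) - 24 = -24 + V + u)
M(-45)/H(S(7), 51) = ((29 - 45)/(14 - 45))/(-24 + 2*7 + 51) = (-16/(-31))/(-24 + 14 + 51) = -1/31*(-16)/41 = (16/31)*(1/41) = 16/1271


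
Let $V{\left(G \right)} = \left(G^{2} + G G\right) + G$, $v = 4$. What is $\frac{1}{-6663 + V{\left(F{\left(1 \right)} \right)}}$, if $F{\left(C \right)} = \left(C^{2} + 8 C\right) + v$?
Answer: $- \frac{1}{6312} \approx -0.00015843$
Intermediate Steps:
$F{\left(C \right)} = 4 + C^{2} + 8 C$ ($F{\left(C \right)} = \left(C^{2} + 8 C\right) + 4 = 4 + C^{2} + 8 C$)
$V{\left(G \right)} = G + 2 G^{2}$ ($V{\left(G \right)} = \left(G^{2} + G^{2}\right) + G = 2 G^{2} + G = G + 2 G^{2}$)
$\frac{1}{-6663 + V{\left(F{\left(1 \right)} \right)}} = \frac{1}{-6663 + \left(4 + 1^{2} + 8 \cdot 1\right) \left(1 + 2 \left(4 + 1^{2} + 8 \cdot 1\right)\right)} = \frac{1}{-6663 + \left(4 + 1 + 8\right) \left(1 + 2 \left(4 + 1 + 8\right)\right)} = \frac{1}{-6663 + 13 \left(1 + 2 \cdot 13\right)} = \frac{1}{-6663 + 13 \left(1 + 26\right)} = \frac{1}{-6663 + 13 \cdot 27} = \frac{1}{-6663 + 351} = \frac{1}{-6312} = - \frac{1}{6312}$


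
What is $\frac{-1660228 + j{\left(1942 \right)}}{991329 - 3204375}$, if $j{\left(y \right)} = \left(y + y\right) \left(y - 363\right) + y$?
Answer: $- \frac{2237275}{1106523} \approx -2.0219$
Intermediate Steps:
$j{\left(y \right)} = y + 2 y \left(-363 + y\right)$ ($j{\left(y \right)} = 2 y \left(-363 + y\right) + y = y + 2 y \left(-363 + y\right)$)
$\frac{-1660228 + j{\left(1942 \right)}}{991329 - 3204375} = \frac{-1660228 + 1942 \left(-725 + 2 \cdot 1942\right)}{991329 - 3204375} = \frac{-1660228 + 1942 \left(-725 + 3884\right)}{-2213046} = \left(-1660228 + 1942 \cdot 3159\right) \left(- \frac{1}{2213046}\right) = \left(-1660228 + 6134778\right) \left(- \frac{1}{2213046}\right) = 4474550 \left(- \frac{1}{2213046}\right) = - \frac{2237275}{1106523}$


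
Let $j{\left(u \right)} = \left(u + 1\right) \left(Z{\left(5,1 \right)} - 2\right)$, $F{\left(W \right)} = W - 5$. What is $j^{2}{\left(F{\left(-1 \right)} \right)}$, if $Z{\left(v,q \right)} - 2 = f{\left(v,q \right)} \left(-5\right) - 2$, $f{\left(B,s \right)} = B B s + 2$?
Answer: $469225$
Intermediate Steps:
$F{\left(W \right)} = -5 + W$
$f{\left(B,s \right)} = 2 + s B^{2}$ ($f{\left(B,s \right)} = B^{2} s + 2 = s B^{2} + 2 = 2 + s B^{2}$)
$Z{\left(v,q \right)} = -10 - 5 q v^{2}$ ($Z{\left(v,q \right)} = 2 + \left(\left(2 + q v^{2}\right) \left(-5\right) - 2\right) = 2 - \left(12 + 5 q v^{2}\right) = -10 - 5 q v^{2}$)
$j{\left(u \right)} = -137 - 137 u$ ($j{\left(u \right)} = \left(u + 1\right) \left(\left(-10 - 5 \cdot 5^{2}\right) - 2\right) = \left(1 + u\right) \left(\left(-10 - 5 \cdot 25\right) - 2\right) = \left(1 + u\right) \left(\left(-10 - 125\right) - 2\right) = \left(1 + u\right) \left(-135 - 2\right) = \left(1 + u\right) \left(-137\right) = -137 - 137 u$)
$j^{2}{\left(F{\left(-1 \right)} \right)} = \left(-137 - 137 \left(-5 - 1\right)\right)^{2} = \left(-137 - -822\right)^{2} = \left(-137 + 822\right)^{2} = 685^{2} = 469225$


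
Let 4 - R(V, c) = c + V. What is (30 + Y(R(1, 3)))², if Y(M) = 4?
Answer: 1156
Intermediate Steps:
R(V, c) = 4 - V - c (R(V, c) = 4 - (c + V) = 4 - (V + c) = 4 + (-V - c) = 4 - V - c)
(30 + Y(R(1, 3)))² = (30 + 4)² = 34² = 1156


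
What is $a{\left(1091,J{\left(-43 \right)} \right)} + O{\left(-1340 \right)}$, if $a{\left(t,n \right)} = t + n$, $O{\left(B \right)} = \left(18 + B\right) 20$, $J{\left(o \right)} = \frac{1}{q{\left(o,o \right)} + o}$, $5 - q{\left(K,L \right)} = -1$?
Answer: $- \frac{937914}{37} \approx -25349.0$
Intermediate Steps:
$q{\left(K,L \right)} = 6$ ($q{\left(K,L \right)} = 5 - -1 = 5 + 1 = 6$)
$J{\left(o \right)} = \frac{1}{6 + o}$
$O{\left(B \right)} = 360 + 20 B$
$a{\left(t,n \right)} = n + t$
$a{\left(1091,J{\left(-43 \right)} \right)} + O{\left(-1340 \right)} = \left(\frac{1}{6 - 43} + 1091\right) + \left(360 + 20 \left(-1340\right)\right) = \left(\frac{1}{-37} + 1091\right) + \left(360 - 26800\right) = \left(- \frac{1}{37} + 1091\right) - 26440 = \frac{40366}{37} - 26440 = - \frac{937914}{37}$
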